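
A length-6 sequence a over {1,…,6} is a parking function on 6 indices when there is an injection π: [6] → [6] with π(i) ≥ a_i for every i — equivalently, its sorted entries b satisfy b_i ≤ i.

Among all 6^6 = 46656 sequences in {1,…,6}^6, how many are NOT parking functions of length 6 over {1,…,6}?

Count = 1·7^5 = 1·16807 = 16807 (Konheim–Weiss)
Example (2,5,5,3,5,2) → sorted (2,2,3,5,5,5): b_1=2>1, not a PF.
So 46656 − 16807 = 29849 fail.

29849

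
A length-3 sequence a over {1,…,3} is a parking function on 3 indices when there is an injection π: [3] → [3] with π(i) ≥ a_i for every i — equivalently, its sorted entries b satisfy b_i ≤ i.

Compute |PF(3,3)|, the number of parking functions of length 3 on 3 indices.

16

|PF| = (3−3+1)·(3+1)^(3−1) = 1·16 = 16 (Konheim–Weiss)
One tuple (1,2,2) → sorted (1,2,2): b_i ≤ i ∀i, a PF.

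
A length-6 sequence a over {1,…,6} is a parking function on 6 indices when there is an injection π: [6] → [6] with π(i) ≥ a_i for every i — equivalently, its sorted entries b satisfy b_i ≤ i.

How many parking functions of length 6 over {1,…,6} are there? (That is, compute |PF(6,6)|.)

16807

|PF(6,6)| = (6−6+1)·(6+1)^(6−1) = 1·16807 = 16807
Check (1,1,1,4,2,5) → sorted (1,1,1,2,4,5): b_i ≤ i ∀i, a PF.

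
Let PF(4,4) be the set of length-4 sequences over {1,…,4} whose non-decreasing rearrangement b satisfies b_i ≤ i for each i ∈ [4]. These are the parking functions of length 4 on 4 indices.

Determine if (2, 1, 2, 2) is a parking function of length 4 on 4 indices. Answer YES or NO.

YES

Rearranged: b = (1, 2, 2, 2).
  b_1=1 ≤ 1
  b_2=2 ≤ 2
  b_3=2 ≤ 3
  b_4=2 ≤ 4
All bounds hold ⇒ YES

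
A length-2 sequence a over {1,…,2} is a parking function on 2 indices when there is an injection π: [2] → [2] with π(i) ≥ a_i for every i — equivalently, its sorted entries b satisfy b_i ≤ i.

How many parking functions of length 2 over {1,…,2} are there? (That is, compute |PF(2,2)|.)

3

|PF(2,2)| = (2−2+1)·(2+1)^(2−1) = 1 · 3 = 3 (Konheim–Weiss)
One tuple (1,1) → sorted (1,1): b_i ≤ i ∀i, a PF.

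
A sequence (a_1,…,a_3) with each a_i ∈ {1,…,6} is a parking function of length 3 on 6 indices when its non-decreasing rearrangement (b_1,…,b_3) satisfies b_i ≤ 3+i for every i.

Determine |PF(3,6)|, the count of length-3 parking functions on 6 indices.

|PF(3,6)| = (7−3)·7^(3−1) = 4×49 = 196 (Pollak)
Check (3,3,3) → sorted (3,3,3): b_i ≤ 3+i ∀i, a PF.

196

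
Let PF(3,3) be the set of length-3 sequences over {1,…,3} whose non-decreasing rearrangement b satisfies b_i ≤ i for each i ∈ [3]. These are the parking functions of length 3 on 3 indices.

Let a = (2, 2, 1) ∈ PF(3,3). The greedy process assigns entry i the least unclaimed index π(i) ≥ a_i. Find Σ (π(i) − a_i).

1

Σπ = 3·4/2 = 6 (π permutes [3]); Σa = 2+2+1 = 5; disp = 6−5 = 1.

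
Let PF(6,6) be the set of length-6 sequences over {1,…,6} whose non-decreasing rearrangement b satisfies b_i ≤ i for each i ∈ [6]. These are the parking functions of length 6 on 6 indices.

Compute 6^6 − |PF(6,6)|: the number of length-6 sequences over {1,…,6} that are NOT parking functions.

29849

#PF = (7−6)·7^(6−1) = 1·16807 = 16807 (Pollak)
Check (3,2,6,5,5,6) → sorted (2,3,5,5,6,6): b_1=2>1, not a PF.
So 46656 − 16807 = 29849 fail.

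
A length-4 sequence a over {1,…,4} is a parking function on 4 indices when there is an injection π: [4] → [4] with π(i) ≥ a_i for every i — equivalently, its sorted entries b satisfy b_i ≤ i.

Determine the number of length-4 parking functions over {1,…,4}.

125

#PF = (5−4)·5^(4−1) = 1·125 = 125 (Pollak)
Example (1,2,2,4) → sorted (1,2,2,4): b_i ≤ i ∀i, a PF.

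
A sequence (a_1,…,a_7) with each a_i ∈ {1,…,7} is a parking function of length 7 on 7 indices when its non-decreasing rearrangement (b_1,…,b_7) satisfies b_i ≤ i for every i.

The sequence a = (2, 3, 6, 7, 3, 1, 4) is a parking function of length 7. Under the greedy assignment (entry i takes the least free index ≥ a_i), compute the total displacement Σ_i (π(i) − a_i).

2

Σπ(i) = 1+…+7 = 28; Σa = 2+3+6+7+3+1+4 = 26; disp = 28−26 = 2.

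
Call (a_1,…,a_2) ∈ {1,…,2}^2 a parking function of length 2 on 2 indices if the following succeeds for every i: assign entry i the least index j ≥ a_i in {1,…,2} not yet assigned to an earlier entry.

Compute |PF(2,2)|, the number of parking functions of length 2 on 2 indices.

|PF| = (2+1−2)·(2+1)^{2−1} = 1×3 = 3 (Pollak)
One tuple (2,1) → sorted (1,2): b_i ≤ i ∀i, a PF.

3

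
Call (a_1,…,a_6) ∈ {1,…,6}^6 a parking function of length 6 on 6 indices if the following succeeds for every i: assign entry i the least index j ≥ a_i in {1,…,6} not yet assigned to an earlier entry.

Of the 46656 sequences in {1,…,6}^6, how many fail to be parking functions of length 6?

29849

#PF = (6−6+1)·(6+1)^(6−1) = 1 · 16807 = 16807 (Konheim–Weiss)
One tuple (6,6,3,2,2,2) → sorted (2,2,2,3,6,6): b_1=2>1, not a PF.
Total 46656; non-PF = 46656−16807 = 29849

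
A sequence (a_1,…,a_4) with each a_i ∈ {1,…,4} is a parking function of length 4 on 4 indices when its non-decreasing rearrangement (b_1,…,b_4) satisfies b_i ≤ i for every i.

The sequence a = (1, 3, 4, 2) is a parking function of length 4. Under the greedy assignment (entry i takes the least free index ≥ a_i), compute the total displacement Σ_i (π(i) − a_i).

0

Σπ = 4·5/2 = 10 (π permutes [4]); Σa = 1+3+4+2 = 10; disp = 10−10 = 0.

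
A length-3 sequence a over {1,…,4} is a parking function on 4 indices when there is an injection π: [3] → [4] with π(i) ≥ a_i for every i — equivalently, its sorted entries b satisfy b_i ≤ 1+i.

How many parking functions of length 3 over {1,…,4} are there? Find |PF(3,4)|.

50

|PF| = 2·5^2 = 2×25 = 50
Check (3,1,2) → sorted (1,2,3): b_i ≤ 1+i ∀i, a PF.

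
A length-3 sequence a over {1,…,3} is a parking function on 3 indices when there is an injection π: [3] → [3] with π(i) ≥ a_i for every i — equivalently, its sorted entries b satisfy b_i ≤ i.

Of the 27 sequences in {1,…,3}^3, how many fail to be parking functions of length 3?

|PF| = (3+1−3)·(3+1)^{3−1} = 1 · 16 = 16 (Pollak)
Example (3,3,1) → sorted (1,3,3): b_2=3>2, not a PF.
So 27 − 16 = 11 fail.

11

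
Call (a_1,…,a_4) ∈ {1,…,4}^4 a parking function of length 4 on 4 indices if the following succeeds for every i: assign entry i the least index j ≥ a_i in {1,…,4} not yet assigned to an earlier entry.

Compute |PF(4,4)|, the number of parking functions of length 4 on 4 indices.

125

#PF = (4−4+1)·(4+1)^(4−1) = 1×125 = 125 (Konheim–Weiss)
Example (3,2,1,1) → sorted (1,1,2,3): b_i ≤ i ∀i, a PF.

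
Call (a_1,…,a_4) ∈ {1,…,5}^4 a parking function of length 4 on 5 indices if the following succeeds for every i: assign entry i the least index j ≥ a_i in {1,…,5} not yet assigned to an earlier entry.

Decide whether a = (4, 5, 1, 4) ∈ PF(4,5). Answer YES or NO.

NO

Rearranged: b = (1, 4, 4, 5).
  b_1=1 ≤ 2
  b_2=4 > 3
  fails at i=2 ⇒ NO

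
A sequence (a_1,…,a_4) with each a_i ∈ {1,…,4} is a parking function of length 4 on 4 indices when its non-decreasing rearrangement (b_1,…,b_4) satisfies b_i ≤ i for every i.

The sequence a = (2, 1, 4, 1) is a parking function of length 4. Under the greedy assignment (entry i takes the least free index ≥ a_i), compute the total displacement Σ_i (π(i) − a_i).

Σπ(i) = 1+…+4 = 10; Σa = 2+1+4+1 = 8; disp = 10−8 = 2.

2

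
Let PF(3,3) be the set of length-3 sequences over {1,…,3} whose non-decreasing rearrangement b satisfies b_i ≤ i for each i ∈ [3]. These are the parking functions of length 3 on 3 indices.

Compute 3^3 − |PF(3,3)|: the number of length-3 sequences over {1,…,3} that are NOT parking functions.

11

#PF = (3+1−3)·(3+1)^{3−1} = 1×16 = 16 (Pollak)
Check (3,3,3) → sorted (3,3,3): b_1=3>1, not a PF.
3^3 − 16 = 27 − 16 = 11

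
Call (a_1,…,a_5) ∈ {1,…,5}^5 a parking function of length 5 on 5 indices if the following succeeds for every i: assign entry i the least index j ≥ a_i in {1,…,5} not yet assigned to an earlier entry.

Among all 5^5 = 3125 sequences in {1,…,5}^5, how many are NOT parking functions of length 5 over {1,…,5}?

Count = (5+1−5)·(5+1)^{5−1} = 1·1296 = 1296 (Konheim–Weiss)
Example (4,5,3,4,1) → sorted (1,3,4,4,5): b_2=3>2, not a PF.
Total 3125; non-PF = 3125−1296 = 1829

1829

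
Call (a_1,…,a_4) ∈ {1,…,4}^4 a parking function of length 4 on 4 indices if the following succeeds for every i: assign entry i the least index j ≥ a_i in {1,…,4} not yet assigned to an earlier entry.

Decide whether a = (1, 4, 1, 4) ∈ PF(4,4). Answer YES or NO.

NO

Order a: b = (1, 1, 4, 4).
  b_1=1 ≤ 1
  b_2=1 ≤ 2
  b_3=4 > 3
  fails at i=3 ⇒ NO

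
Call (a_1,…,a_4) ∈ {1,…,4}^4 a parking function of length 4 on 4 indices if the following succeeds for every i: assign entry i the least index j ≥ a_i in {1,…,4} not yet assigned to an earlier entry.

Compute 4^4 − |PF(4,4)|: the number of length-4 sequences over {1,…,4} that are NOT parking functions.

131

|PF(4,4)| = (5−4)·5^(4−1) = 1 · 125 = 125 [KW]
Check (3,3,4,3) → sorted (3,3,3,4): b_1=3>1, not a PF.
Total 256; non-PF = 256−125 = 131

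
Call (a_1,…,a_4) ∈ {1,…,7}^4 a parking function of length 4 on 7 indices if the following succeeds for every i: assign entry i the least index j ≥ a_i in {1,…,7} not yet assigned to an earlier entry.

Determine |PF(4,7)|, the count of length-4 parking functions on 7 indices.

|PF(4,7)| = (7+1−4)·(7+1)^{4−1} = 4 · 512 = 2048 (Pollak)
Example (1,3,3,5) → sorted (1,3,3,5): b_i ≤ 3+i ∀i, a PF.

2048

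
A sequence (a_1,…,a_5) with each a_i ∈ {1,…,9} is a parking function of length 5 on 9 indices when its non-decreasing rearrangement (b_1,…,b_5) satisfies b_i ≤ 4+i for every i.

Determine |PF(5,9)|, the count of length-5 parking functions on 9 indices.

50000

|PF| = (10−5)·10^(5−1) = 5×10000 = 50000 (Pollak)
One tuple (2,6,8,4,7) → sorted (2,4,6,7,8): b_i ≤ 4+i ∀i, a PF.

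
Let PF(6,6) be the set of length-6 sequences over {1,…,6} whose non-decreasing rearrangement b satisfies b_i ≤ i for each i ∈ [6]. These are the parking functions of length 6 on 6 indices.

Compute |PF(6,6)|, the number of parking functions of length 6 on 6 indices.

16807

#PF = (6−6+1)·(6+1)^(6−1) = 1×16807 = 16807
Example (1,1,2,6,3,3) → sorted (1,1,2,3,3,6): b_i ≤ i ∀i, a PF.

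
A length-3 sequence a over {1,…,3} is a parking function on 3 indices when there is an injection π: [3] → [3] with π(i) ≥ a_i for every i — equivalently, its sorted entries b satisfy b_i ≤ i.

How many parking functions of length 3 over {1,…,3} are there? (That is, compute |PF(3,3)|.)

16

|PF| = (3−3+1)·(3+1)^(3−1) = 1·16 = 16
Example (1,2,3) → sorted (1,2,3): b_i ≤ i ∀i, a PF.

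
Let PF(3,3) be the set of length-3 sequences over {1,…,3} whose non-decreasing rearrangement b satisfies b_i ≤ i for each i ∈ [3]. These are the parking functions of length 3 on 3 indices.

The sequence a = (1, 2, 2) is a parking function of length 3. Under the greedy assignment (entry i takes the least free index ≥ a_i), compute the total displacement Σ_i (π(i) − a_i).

1

Σπ = 6 ({1..3} each once); Σa = 1+2+2 = 5; disp = 6−5 = 1.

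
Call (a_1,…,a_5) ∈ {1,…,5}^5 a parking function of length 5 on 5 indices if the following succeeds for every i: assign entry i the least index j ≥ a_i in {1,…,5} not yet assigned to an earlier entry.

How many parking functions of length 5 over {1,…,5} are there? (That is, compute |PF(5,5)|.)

1296

|PF(5,5)| = 1·6^4 = 1×1296 = 1296 (Konheim–Weiss)
Example (1,3,2,5,4) → sorted (1,2,3,4,5): b_i ≤ i ∀i, a PF.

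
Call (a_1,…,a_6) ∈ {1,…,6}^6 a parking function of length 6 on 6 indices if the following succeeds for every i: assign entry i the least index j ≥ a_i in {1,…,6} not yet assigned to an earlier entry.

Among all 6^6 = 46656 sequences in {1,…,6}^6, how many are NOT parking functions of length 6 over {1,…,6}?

29849

#PF = (6+1−6)·(6+1)^{6−1} = 1×16807 = 16807 (Pollak)
E.g. (5,4,6,6,6,5) → sorted (4,5,5,6,6,6): b_1=4>1, not a PF.
So 46656 − 16807 = 29849 fail.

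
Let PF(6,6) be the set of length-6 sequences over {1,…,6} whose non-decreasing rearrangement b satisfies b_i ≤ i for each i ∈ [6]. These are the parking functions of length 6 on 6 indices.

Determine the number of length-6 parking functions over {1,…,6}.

|PF| = (6+1−6)·(6+1)^{6−1} = 1 · 16807 = 16807 (Pollak)
E.g. (2,6,1,1,1,2) → sorted (1,1,1,2,2,6): b_i ≤ i ∀i, a PF.

16807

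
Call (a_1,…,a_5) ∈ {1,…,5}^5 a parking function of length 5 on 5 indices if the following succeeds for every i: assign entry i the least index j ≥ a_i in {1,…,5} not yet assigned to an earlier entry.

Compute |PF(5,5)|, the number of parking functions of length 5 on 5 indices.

|PF(5,5)| = (5+1−5)·(5+1)^{5−1} = 1 · 1296 = 1296 [KW]
E.g. (2,5,3,3,1) → sorted (1,2,3,3,5): b_i ≤ i ∀i, a PF.

1296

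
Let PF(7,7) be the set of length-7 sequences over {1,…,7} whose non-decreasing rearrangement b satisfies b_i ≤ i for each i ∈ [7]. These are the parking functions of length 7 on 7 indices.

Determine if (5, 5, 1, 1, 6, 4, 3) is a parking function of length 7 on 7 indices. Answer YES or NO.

Sorted: b = (1, 1, 3, 4, 5, 5, 6).
  b_1=1 ≤ 1
  b_2=1 ≤ 2
  b_3=3 ≤ 3
  b_4=4 ≤ 4
  b_5=5 ≤ 5
  b_6=5 ≤ 6
  b_7=6 ≤ 7
All bounds hold ⇒ YES

YES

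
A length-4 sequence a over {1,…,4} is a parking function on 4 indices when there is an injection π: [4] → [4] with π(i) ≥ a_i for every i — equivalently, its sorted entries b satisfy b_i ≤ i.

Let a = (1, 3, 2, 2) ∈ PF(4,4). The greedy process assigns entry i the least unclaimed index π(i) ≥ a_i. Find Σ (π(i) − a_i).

2

Σπ = 10 ({1..4} each once); Σa = 1+3+2+2 = 8; disp = 10−8 = 2.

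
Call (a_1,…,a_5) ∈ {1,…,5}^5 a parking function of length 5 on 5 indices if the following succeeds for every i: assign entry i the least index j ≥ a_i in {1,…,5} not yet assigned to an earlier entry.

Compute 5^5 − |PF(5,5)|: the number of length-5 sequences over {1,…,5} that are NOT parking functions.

|PF| = (5−5+1)·(5+1)^(5−1) = 1·1296 = 1296 (Pollak)
E.g. (2,5,5,2,5) → sorted (2,2,5,5,5): b_1=2>1, not a PF.
Total 3125; non-PF = 3125−1296 = 1829

1829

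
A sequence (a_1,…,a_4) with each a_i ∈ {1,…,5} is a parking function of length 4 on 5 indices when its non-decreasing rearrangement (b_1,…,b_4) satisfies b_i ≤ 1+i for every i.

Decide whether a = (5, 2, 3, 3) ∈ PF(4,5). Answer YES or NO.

YES

Sorted: b = (2, 3, 3, 5).
  b_1=2 ≤ 2
  b_2=3 ≤ 3
  b_3=3 ≤ 4
  b_4=5 ≤ 5
All bounds hold ⇒ YES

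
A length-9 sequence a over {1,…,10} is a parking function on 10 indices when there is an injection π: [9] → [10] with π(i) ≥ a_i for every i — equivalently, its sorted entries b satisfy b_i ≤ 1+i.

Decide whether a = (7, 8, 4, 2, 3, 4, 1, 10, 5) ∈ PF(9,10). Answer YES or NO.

Sorted: b = (1, 2, 3, 4, 4, 5, 7, 8, 10).
  b_1=1 ≤ 2
  b_2=2 ≤ 3
  b_3=3 ≤ 4
  b_4=4 ≤ 5
  b_5=4 ≤ 6
  b_6=5 ≤ 7
  b_7=7 ≤ 8
  b_8=8 ≤ 9
  b_9=10 ≤ 10
All bounds hold ⇒ YES

YES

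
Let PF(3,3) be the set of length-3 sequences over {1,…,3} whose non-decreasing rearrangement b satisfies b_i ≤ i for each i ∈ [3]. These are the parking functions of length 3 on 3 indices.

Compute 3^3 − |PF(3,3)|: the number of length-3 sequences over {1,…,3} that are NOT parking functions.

11

|PF(3,3)| = 1·4^2 = 1×16 = 16 (Pollak)
One tuple (3,2,2) → sorted (2,2,3): b_1=2>1, not a PF.
3^3 − 16 = 27 − 16 = 11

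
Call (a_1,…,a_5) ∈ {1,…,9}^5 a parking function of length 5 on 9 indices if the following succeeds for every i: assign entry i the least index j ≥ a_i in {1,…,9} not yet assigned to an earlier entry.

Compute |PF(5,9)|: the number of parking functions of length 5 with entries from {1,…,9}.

50000

|PF(5,9)| = (9+1−5)·(9+1)^{5−1} = 5·10000 = 50000
E.g. (8,4,8,7,4) → sorted (4,4,7,8,8): b_i ≤ 4+i ∀i, a PF.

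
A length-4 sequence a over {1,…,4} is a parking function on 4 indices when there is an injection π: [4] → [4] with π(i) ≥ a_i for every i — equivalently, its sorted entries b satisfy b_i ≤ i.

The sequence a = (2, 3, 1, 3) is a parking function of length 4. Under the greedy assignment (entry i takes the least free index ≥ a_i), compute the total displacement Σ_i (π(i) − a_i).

Σπ(i) = 1+…+4 = 10; Σa = 2+3+1+3 = 9; disp = 10−9 = 1.

1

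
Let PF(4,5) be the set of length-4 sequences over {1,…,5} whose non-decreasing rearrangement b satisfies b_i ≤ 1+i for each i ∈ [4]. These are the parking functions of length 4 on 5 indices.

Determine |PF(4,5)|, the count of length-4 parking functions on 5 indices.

|PF| = (6−4)·6^(4−1) = 2×216 = 432
One tuple (1,5,4,2) → sorted (1,2,4,5): b_i ≤ 1+i ∀i, a PF.

432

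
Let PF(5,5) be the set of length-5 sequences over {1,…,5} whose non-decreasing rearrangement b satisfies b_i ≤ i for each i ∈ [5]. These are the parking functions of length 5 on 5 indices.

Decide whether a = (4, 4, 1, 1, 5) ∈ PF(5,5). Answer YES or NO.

NO

Order a: b = (1, 1, 4, 4, 5).
  b_1=1 ≤ 1
  b_2=1 ≤ 2
  b_3=4 > 3
  fails at i=3 ⇒ NO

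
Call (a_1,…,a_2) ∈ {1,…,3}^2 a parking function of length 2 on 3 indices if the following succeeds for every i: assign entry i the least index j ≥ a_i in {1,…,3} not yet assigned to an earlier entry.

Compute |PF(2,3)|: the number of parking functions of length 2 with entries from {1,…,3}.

8

Count = (3+1−2)·(3+1)^{2−1} = 2×4 = 8 [KW]
One tuple (3,2) → sorted (2,3): b_i ≤ 1+i ∀i, a PF.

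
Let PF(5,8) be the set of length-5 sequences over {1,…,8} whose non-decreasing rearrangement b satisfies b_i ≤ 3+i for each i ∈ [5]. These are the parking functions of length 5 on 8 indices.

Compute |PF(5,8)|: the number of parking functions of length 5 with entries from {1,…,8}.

26244

|PF| = (8+1−5)·(8+1)^{5−1} = 4×6561 = 26244 (Pollak)
Check (6,6,1,5,4) → sorted (1,4,5,6,6): b_i ≤ 3+i ∀i, a PF.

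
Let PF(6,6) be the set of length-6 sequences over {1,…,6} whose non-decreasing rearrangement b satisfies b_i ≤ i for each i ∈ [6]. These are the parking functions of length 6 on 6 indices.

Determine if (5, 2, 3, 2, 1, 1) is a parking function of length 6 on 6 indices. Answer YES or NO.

YES

Order a: b = (1, 1, 2, 2, 3, 5).
  b_1=1 ≤ 1
  b_2=1 ≤ 2
  b_3=2 ≤ 3
  b_4=2 ≤ 4
  b_5=3 ≤ 5
  b_6=5 ≤ 6
All bounds hold ⇒ YES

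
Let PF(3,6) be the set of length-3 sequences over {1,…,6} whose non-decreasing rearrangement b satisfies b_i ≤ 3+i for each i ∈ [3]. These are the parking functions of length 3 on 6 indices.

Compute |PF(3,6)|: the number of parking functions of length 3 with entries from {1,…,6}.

196

|PF(3,6)| = (7−3)·7^(3−1) = 4×49 = 196 [KW]
Check (3,3,3) → sorted (3,3,3): b_i ≤ 3+i ∀i, a PF.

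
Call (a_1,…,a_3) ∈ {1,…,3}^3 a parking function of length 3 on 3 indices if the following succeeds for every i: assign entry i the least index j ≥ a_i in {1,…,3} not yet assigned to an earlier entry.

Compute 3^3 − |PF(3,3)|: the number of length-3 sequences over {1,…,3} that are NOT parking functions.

#PF = (3+1−3)·(3+1)^{3−1} = 1×16 = 16 [KW]
Check (2,2,2) → sorted (2,2,2): b_1=2>1, not a PF.
So 27 − 16 = 11 fail.

11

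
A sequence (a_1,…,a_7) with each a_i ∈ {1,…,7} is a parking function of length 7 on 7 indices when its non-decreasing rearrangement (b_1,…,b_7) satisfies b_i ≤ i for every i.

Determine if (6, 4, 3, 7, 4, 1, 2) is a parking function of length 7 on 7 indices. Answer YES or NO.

Order a: b = (1, 2, 3, 4, 4, 6, 7).
  b_1=1 ≤ 1
  b_2=2 ≤ 2
  b_3=3 ≤ 3
  b_4=4 ≤ 4
  b_5=4 ≤ 5
  b_6=6 ≤ 6
  b_7=7 ≤ 7
All bounds hold ⇒ YES

YES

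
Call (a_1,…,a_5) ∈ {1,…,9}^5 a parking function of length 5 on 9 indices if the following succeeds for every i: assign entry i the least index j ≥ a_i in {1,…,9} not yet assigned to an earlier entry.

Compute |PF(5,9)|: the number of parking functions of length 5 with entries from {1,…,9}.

Count = (10−5)·10^(5−1) = 5×10000 = 50000 (Pollak)
Check (7,3,3,7,5) → sorted (3,3,5,7,7): b_i ≤ 4+i ∀i, a PF.

50000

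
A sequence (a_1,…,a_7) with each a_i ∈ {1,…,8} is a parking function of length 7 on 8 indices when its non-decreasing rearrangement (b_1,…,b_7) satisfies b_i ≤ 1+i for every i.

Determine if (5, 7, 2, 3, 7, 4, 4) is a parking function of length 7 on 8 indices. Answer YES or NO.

YES

Rearranged: b = (2, 3, 4, 4, 5, 7, 7).
  b_1=2 ≤ 2
  b_2=3 ≤ 3
  b_3=4 ≤ 4
  b_4=4 ≤ 5
  b_5=5 ≤ 6
  b_6=7 ≤ 7
  b_7=7 ≤ 8
All bounds hold ⇒ YES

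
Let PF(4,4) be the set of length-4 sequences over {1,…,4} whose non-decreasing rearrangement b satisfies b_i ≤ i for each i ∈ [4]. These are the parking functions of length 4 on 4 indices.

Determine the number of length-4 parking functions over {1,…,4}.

125

|PF(4,4)| = (5−4)·5^(4−1) = 1 · 125 = 125
Check (2,2,1,2) → sorted (1,2,2,2): b_i ≤ i ∀i, a PF.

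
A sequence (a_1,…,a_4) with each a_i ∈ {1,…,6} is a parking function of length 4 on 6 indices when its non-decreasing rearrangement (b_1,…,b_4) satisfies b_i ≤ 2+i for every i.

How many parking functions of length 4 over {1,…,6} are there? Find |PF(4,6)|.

1029

Count = (6+1−4)·(6+1)^{4−1} = 3·343 = 1029 (Konheim–Weiss)
Example (4,5,1,1) → sorted (1,1,4,5): b_i ≤ 2+i ∀i, a PF.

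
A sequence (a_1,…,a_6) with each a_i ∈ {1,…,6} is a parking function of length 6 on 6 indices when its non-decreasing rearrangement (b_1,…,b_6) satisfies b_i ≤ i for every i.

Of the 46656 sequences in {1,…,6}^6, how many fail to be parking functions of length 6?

|PF| = 1·7^5 = 1 · 16807 = 16807 (Konheim–Weiss)
Check (3,4,2,3,4,3) → sorted (2,3,3,3,4,4): b_1=2>1, not a PF.
So 46656 − 16807 = 29849 fail.

29849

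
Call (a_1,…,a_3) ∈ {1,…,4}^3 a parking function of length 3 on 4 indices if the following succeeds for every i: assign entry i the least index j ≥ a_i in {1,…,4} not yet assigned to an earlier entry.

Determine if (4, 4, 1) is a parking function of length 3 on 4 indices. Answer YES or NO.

NO

Sorted: b = (1, 4, 4).
  b_1=1 ≤ 2
  b_2=4 > 3
  fails at i=2 ⇒ NO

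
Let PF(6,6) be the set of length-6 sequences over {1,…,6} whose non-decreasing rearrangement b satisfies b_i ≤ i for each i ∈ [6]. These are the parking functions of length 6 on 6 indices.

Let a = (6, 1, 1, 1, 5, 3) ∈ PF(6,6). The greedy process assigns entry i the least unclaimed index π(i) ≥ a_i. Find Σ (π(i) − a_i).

Σπ = 6·7/2 = 21 (π permutes [6]); Σa = 6+1+1+1+5+3 = 17; disp = 21−17 = 4.

4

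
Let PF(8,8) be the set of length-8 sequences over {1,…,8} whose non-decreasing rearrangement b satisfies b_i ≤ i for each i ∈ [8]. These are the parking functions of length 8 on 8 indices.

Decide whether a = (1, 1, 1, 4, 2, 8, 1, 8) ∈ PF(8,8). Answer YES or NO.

NO

Sorted: b = (1, 1, 1, 1, 2, 4, 8, 8).
  b_1=1 ≤ 1
  b_2=1 ≤ 2
  b_3=1 ≤ 3
  b_4=1 ≤ 4
  b_5=2 ≤ 5
  b_6=4 ≤ 6
  b_7=8 > 7
  fails at i=7 ⇒ NO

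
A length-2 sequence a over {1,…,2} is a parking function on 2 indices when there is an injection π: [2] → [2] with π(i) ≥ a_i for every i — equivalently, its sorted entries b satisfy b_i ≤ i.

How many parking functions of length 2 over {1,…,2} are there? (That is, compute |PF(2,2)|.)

3

|PF| = (2+1−2)·(2+1)^{2−1} = 1·3 = 3 [KW]
Check (1,2) → sorted (1,2): b_i ≤ i ∀i, a PF.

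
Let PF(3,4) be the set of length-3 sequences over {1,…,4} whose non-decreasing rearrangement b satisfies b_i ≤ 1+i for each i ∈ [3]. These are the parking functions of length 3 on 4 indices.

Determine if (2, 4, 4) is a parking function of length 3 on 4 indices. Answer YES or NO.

Sorted: b = (2, 4, 4).
  b_1=2 ≤ 2
  b_2=4 > 3
  fails at i=2 ⇒ NO

NO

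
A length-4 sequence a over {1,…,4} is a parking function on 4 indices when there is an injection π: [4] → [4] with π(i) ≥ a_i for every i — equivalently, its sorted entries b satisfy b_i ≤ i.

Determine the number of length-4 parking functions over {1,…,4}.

Count = (5−4)·5^(4−1) = 1 · 125 = 125
Check (1,2,3,1) → sorted (1,1,2,3): b_i ≤ i ∀i, a PF.

125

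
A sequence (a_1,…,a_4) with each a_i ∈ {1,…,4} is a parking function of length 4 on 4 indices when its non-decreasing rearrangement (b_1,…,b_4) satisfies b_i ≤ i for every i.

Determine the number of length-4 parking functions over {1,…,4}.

#PF = (4+1−4)·(4+1)^{4−1} = 1 · 125 = 125 [KW]
E.g. (4,2,1,2) → sorted (1,2,2,4): b_i ≤ i ∀i, a PF.

125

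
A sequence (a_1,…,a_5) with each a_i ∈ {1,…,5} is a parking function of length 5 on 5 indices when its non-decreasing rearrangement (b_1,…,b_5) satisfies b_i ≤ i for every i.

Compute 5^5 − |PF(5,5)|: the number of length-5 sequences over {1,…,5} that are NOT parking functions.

#PF = 1·6^4 = 1 · 1296 = 1296 (Konheim–Weiss)
Check (4,2,4,5,4) → sorted (2,4,4,4,5): b_1=2>1, not a PF.
So 3125 − 1296 = 1829 fail.

1829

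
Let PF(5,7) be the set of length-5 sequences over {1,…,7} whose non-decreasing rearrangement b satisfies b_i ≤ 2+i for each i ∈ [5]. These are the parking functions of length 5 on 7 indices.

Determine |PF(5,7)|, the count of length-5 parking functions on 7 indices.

#PF = 3·8^4 = 3×4096 = 12288 [KW]
E.g. (6,4,3,1,6) → sorted (1,3,4,6,6): b_i ≤ 2+i ∀i, a PF.

12288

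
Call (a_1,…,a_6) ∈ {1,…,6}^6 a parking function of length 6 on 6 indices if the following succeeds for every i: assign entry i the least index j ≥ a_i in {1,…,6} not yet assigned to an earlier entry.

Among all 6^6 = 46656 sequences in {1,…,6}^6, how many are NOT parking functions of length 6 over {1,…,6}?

29849

#PF = (6−6+1)·(6+1)^(6−1) = 1·16807 = 16807 (Pollak)
E.g. (3,5,3,4,3,3) → sorted (3,3,3,3,4,5): b_1=3>1, not a PF.
Total 46656; non-PF = 46656−16807 = 29849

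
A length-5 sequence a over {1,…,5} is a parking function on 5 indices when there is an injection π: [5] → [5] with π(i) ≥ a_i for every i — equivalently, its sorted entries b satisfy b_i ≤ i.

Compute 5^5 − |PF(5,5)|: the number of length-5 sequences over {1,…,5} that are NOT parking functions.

Count = (5−5+1)·(5+1)^(5−1) = 1·1296 = 1296 (Konheim–Weiss)
Check (5,3,2,5,5) → sorted (2,3,5,5,5): b_1=2>1, not a PF.
So 3125 − 1296 = 1829 fail.

1829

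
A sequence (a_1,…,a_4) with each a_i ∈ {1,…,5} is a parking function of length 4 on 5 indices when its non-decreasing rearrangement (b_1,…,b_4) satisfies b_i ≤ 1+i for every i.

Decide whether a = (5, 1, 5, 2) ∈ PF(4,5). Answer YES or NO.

NO

Sorted: b = (1, 2, 5, 5).
  b_1=1 ≤ 2
  b_2=2 ≤ 3
  b_3=5 > 4
  fails at i=3 ⇒ NO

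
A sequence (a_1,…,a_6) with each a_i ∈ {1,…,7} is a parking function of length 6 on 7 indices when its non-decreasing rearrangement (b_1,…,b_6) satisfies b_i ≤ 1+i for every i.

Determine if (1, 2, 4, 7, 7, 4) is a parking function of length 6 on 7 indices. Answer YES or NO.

NO

Sorted: b = (1, 2, 4, 4, 7, 7).
  b_1=1 ≤ 2
  b_2=2 ≤ 3
  b_3=4 ≤ 4
  b_4=4 ≤ 5
  b_5=7 > 6
  fails at i=5 ⇒ NO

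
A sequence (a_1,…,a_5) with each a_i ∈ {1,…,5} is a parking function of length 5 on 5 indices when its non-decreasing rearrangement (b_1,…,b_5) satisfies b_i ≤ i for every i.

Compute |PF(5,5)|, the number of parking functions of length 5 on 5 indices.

1296

|PF| = (6−5)·6^(5−1) = 1 · 1296 = 1296 (Pollak)
Example (2,5,1,1,4) → sorted (1,1,2,4,5): b_i ≤ i ∀i, a PF.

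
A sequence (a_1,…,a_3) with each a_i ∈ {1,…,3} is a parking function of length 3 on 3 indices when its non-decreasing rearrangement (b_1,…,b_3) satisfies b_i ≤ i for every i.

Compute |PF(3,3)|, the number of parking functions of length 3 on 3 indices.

|PF| = (4−3)·4^(3−1) = 1×16 = 16 (Pollak)
Example (2,2,1) → sorted (1,2,2): b_i ≤ i ∀i, a PF.

16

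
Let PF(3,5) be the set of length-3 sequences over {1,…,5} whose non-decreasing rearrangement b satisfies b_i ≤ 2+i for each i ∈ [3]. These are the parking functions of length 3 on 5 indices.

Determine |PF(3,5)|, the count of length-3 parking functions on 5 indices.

108

|PF(3,5)| = 3·6^2 = 3 · 36 = 108
Example (3,1,5) → sorted (1,3,5): b_i ≤ 2+i ∀i, a PF.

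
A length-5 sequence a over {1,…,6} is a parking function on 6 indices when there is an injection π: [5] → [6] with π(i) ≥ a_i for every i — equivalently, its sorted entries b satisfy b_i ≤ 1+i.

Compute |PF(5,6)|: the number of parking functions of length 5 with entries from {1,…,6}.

4802

|PF(5,6)| = 2·7^4 = 2×2401 = 4802 (Pollak)
One tuple (4,2,1,5,5) → sorted (1,2,4,5,5): b_i ≤ 1+i ∀i, a PF.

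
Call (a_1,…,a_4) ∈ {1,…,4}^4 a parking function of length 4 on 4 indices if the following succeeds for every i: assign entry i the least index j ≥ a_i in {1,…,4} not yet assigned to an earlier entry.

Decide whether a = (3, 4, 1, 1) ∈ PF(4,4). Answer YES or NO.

Sorted: b = (1, 1, 3, 4).
  b_1=1 ≤ 1
  b_2=1 ≤ 2
  b_3=3 ≤ 3
  b_4=4 ≤ 4
All bounds hold ⇒ YES

YES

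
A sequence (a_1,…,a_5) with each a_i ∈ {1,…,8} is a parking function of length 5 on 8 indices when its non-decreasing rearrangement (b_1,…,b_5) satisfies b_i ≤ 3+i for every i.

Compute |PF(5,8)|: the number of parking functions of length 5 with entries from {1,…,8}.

Count = (8−5+1)·(8+1)^(5−1) = 4×6561 = 26244 (Pollak)
Check (7,3,3,6,8) → sorted (3,3,6,7,8): b_i ≤ 3+i ∀i, a PF.

26244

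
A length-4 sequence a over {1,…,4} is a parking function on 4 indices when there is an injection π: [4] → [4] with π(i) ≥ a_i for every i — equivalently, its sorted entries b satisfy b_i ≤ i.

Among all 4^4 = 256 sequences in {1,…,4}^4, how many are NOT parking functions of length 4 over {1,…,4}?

|PF(4,4)| = (5−4)·5^(4−1) = 1 · 125 = 125 [KW]
E.g. (4,4,4,2) → sorted (2,4,4,4): b_1=2>1, not a PF.
Total 256; non-PF = 256−125 = 131

131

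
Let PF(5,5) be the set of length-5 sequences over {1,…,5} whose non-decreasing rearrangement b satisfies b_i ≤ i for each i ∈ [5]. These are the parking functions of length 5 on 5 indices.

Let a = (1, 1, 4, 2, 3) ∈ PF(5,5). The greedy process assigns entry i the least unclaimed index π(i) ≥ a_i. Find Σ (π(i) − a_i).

4

Σπ(i) = 1+…+5 = 15; Σa = 1+1+4+2+3 = 11; disp = 15−11 = 4.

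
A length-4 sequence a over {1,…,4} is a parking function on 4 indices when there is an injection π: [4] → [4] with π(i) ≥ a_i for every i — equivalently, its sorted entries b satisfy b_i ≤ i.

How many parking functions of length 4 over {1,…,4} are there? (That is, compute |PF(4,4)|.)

|PF| = (4+1−4)·(4+1)^{4−1} = 1×125 = 125
Example (2,1,2,1) → sorted (1,1,2,2): b_i ≤ i ∀i, a PF.

125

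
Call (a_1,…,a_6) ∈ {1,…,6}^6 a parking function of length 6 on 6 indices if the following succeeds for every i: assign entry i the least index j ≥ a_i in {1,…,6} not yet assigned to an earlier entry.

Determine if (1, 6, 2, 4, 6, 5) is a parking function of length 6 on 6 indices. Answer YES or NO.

NO

Rearranged: b = (1, 2, 4, 5, 6, 6).
  b_1=1 ≤ 1
  b_2=2 ≤ 2
  b_3=4 > 3
  fails at i=3 ⇒ NO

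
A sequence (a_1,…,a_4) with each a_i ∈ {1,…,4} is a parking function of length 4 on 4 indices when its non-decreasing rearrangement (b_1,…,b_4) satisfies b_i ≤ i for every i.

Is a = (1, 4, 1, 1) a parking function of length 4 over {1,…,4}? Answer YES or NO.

YES

Rearranged: b = (1, 1, 1, 4).
  b_1=1 ≤ 1
  b_2=1 ≤ 2
  b_3=1 ≤ 3
  b_4=4 ≤ 4
All bounds hold ⇒ YES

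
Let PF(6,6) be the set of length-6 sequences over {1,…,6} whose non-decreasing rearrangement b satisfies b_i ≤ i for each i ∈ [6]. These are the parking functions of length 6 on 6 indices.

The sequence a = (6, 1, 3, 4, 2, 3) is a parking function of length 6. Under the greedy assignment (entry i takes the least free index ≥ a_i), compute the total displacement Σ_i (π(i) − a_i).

2

Σπ(i) = 1+…+6 = 21; Σa = 6+1+3+4+2+3 = 19; disp = 21−19 = 2.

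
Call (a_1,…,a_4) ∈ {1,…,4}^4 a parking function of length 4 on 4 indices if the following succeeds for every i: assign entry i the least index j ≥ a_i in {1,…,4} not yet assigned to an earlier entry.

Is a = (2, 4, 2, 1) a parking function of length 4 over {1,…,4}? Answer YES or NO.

YES

Order a: b = (1, 2, 2, 4).
  b_1=1 ≤ 1
  b_2=2 ≤ 2
  b_3=2 ≤ 3
  b_4=4 ≤ 4
All bounds hold ⇒ YES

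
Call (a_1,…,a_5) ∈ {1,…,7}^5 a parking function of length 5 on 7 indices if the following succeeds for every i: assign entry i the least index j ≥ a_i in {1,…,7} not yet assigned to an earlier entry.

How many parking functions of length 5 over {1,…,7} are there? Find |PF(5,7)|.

#PF = 3·8^4 = 3·4096 = 12288
E.g. (3,1,6,7,4) → sorted (1,3,4,6,7): b_i ≤ 2+i ∀i, a PF.

12288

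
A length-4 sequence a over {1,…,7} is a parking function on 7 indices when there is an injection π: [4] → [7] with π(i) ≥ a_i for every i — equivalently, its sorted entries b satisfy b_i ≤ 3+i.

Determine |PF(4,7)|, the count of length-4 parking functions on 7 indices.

2048

#PF = 4·8^3 = 4·512 = 2048 [KW]
Example (2,3,2,5) → sorted (2,2,3,5): b_i ≤ 3+i ∀i, a PF.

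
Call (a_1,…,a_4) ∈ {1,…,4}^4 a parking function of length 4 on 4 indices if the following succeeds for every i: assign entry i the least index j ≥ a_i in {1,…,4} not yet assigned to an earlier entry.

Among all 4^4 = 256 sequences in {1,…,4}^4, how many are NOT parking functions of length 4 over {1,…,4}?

131

|PF| = (5−4)·5^(4−1) = 1 · 125 = 125
E.g. (4,4,4,2) → sorted (2,4,4,4): b_1=2>1, not a PF.
4^4 − 125 = 256 − 125 = 131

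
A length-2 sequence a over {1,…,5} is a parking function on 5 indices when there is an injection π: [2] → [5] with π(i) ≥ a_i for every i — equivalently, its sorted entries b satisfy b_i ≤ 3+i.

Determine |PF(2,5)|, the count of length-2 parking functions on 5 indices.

|PF(2,5)| = (5+1−2)·(5+1)^{2−1} = 4 · 6 = 24 (Konheim–Weiss)
One tuple (2,2) → sorted (2,2): b_i ≤ 3+i ∀i, a PF.

24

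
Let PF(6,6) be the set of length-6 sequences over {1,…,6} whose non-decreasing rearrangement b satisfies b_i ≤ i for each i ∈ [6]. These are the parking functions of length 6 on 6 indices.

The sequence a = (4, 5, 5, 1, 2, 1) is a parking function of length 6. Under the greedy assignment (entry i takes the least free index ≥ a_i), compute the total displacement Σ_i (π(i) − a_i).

3

Σπ(i) = 1+…+6 = 21; Σa = 4+5+5+1+2+1 = 18; disp = 21−18 = 3.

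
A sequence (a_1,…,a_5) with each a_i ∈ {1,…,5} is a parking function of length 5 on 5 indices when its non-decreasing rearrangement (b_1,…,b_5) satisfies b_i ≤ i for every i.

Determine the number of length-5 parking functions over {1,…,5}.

|PF| = (6−5)·6^(5−1) = 1 · 1296 = 1296 [KW]
Check (4,4,1,3,1) → sorted (1,1,3,4,4): b_i ≤ i ∀i, a PF.

1296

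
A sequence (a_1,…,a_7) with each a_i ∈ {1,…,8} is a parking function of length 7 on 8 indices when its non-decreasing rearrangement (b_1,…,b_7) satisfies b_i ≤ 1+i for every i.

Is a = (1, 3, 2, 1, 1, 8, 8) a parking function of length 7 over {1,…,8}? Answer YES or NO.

NO

Order a: b = (1, 1, 1, 2, 3, 8, 8).
  b_1=1 ≤ 2
  b_2=1 ≤ 3
  b_3=1 ≤ 4
  b_4=2 ≤ 5
  b_5=3 ≤ 6
  b_6=8 > 7
  fails at i=6 ⇒ NO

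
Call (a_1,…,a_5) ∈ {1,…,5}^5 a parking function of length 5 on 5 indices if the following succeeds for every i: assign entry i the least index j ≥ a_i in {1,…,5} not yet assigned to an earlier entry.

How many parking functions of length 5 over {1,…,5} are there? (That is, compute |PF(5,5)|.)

#PF = (5−5+1)·(5+1)^(5−1) = 1 · 1296 = 1296 [KW]
E.g. (3,4,1,4,2) → sorted (1,2,3,4,4): b_i ≤ i ∀i, a PF.

1296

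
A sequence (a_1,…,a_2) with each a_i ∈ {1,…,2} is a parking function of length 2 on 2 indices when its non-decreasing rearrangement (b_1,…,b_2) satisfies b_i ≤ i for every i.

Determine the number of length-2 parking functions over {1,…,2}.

3

|PF| = (3−2)·3^(2−1) = 1 · 3 = 3 [KW]
Example (1,2) → sorted (1,2): b_i ≤ i ∀i, a PF.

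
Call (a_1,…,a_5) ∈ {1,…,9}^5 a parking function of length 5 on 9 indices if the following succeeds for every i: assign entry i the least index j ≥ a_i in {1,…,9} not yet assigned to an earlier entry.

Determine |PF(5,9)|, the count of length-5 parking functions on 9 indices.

50000

#PF = 5·10^4 = 5×10000 = 50000 [KW]
E.g. (8,1,2,7,9) → sorted (1,2,7,8,9): b_i ≤ 4+i ∀i, a PF.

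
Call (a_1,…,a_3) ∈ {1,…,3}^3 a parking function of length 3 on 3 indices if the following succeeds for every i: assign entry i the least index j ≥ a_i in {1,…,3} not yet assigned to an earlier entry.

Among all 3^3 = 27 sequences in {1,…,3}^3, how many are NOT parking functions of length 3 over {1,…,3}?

11

#PF = (3−3+1)·(3+1)^(3−1) = 1 · 16 = 16 (Pollak)
E.g. (2,3,2) → sorted (2,2,3): b_1=2>1, not a PF.
Total 27; non-PF = 27−16 = 11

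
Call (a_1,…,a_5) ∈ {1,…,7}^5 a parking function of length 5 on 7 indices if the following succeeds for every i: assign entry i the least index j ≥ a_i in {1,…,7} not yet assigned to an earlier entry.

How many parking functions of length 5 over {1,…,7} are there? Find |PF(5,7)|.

|PF| = (7+1−5)·(7+1)^{5−1} = 3×4096 = 12288 [KW]
Example (7,5,4,6,3) → sorted (3,4,5,6,7): b_i ≤ 2+i ∀i, a PF.

12288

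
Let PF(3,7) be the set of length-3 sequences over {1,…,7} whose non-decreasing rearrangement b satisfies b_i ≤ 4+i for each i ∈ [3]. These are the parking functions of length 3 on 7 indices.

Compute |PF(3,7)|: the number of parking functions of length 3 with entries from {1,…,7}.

320

|PF| = (8−3)·8^(3−1) = 5·64 = 320 (Konheim–Weiss)
Check (2,7,2) → sorted (2,2,7): b_i ≤ 4+i ∀i, a PF.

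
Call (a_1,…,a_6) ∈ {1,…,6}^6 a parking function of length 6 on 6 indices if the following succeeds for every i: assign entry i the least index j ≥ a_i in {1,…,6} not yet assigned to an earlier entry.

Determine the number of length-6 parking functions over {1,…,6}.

#PF = (7−6)·7^(6−1) = 1 · 16807 = 16807 [KW]
E.g. (3,5,1,1,1,2) → sorted (1,1,1,2,3,5): b_i ≤ i ∀i, a PF.

16807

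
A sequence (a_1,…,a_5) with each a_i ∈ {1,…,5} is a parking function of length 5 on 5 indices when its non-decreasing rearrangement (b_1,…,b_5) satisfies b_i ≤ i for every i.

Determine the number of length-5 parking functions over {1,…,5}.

|PF| = (5−5+1)·(5+1)^(5−1) = 1 · 1296 = 1296 [KW]
One tuple (1,2,2,5,3) → sorted (1,2,2,3,5): b_i ≤ i ∀i, a PF.

1296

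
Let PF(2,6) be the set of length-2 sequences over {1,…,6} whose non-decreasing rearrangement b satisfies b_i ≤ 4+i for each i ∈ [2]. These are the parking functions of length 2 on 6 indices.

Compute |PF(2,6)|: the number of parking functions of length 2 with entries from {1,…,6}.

#PF = 5·7^1 = 5 · 7 = 35 [KW]
One tuple (6,3) → sorted (3,6): b_i ≤ 4+i ∀i, a PF.

35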